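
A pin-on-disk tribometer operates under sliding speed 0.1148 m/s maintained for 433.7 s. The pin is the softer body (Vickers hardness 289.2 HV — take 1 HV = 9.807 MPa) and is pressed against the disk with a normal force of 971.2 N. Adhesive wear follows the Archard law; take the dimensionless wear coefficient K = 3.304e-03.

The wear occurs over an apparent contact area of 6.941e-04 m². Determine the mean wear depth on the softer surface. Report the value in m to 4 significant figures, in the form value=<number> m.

value=8.116e-05 m

Printed values are rounded; all arithmetic maintains full float precision; a lone final rounding to four significant digits.
Distance L = v·t = 0.1148 m/s × 433.7 s = 49.79 m.
Hardness H = 289.2 HV × 9.807 MPa/HV = 2836 MPa = 2.836e+09 Pa.
In SI base units: W = 971.2 N, H = 2.836e+09 Pa, K = 3.304e-03.
Apply Archard: V = K·W·L/H = 3.304e-03 · 971.2 · 49.79 / 2.836e+09 = 5.633e-08 m³.
Average depth h = V/A = 5.633e-08 / 6.941e-04 = 8.116e-05 m.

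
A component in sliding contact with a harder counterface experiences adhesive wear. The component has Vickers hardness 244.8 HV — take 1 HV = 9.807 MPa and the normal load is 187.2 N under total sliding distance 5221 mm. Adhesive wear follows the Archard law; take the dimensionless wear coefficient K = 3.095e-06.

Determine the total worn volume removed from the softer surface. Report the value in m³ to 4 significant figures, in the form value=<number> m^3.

Intermediate values appear rounded, and all arithmetic carries exact precision; a lone final rounding to four significant figures.
Path length L = 5221 mm = 5.221 m.
Hardness H = 244.8 HV × 9.807 MPa/HV = 2401 MPa = 2.401e+09 Pa.
SI base units throughout: W = 187.2 N, H = 2.401e+09 Pa, K = 3.095e-06.
The Archard volume V = K·W·L/H = 3.095e-06 · 187.2 · 5.221 / 2.401e+09 = 1.260e-12 m³.

value=1.260e-12 m^3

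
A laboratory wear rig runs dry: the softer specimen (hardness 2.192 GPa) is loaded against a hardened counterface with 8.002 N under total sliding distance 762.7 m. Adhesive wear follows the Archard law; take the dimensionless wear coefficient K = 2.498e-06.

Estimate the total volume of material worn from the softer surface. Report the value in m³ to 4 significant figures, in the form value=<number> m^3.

All arithmetic holds full float precision. Intermediate values are printed rounded. Rounded just once: 4 significant digits.
Hardness H = 2.192 GPa = 2.192e+09 Pa.
In SI base units: W = 8.002 N, H = 2.192e+09 Pa, K = 2.498e-06.
Archard relation: V = K·W·L/H = 2.498e-06 · 8.002 · 762.7 / 2.192e+09 = 6.955e-12 m³.

value=6.955e-12 m^3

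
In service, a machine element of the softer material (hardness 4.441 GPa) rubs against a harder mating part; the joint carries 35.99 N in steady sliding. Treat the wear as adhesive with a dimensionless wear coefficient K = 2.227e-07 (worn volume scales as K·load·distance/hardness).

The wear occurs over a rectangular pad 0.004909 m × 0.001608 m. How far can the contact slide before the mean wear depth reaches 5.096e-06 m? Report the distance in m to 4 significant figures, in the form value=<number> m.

value=2.229e+04 m

Intermediates appear rounded, and all arithmetic holds full precision; a lone final rounding, at four significant digits.
Hardness H = 4.441 GPa = 4.441e+09 Pa.
Contact area A = 0.004909 m × 0.001608 m = 7.894e-06 m².
Restated in SI base units: W = 35.99 N, H = 4.441e+09 Pa, K = 2.227e-07.
Allowed volume V_lim = h_lim·A = 5.096e-06 · 7.894e-06 = 4.023e-11 m³.
Thus life L = V_lim·H/(K·W) = 4.023e-11 · 4.441e+09 / (2.227e-07 · 35.99) = 2.229e+04 m.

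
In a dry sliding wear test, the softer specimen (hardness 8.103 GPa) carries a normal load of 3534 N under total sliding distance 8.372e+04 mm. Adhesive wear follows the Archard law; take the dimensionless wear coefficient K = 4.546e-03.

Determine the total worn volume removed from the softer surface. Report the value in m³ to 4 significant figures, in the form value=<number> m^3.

value=1.660e-07 m^3

Each operation holds exact precision; intermediate values are displayed rounded, and rounded just once, at 4 significant figures.
Convert: The distance L = 8.372e+04 mm = 83.72 m.
Convert: Hardness H = 8.103 GPa = 8.103e+09 Pa.
In SI base units: W = 3534 N, H = 8.103e+09 Pa, K = 4.546e-03.
Wear volume V = K·W·L/H = 4.546e-03 · 3534 · 83.72 / 8.103e+09 = 1.660e-07 m³.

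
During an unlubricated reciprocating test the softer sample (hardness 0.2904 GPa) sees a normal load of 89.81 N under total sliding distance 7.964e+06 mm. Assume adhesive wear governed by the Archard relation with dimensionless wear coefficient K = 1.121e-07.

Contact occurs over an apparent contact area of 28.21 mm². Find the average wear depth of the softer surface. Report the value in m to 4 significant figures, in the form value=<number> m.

value=9.787e-06 m

Each operation runs at full float precision — printed values are rounded. Rounded once at the end: 4 significant figures.
Convert: Distance covered L = 7.964e+06 mm = 7964 m.
Convert: Hardness H = 0.2904 GPa = 2.904e+08 Pa.
Convert: Contact area A = 28.21 mm² = 2.821e-05 m².
Collected in SI base units: W = 89.81 N, H = 2.904e+08 Pa, K = 1.121e-07.
By Archard's law, V = K·W·L/H = 1.121e-07 · 89.81 · 7964 / 2.904e+08 = 2.761e-10 m³.
Mean wear depth h = V/A = 2.761e-10 / 2.821e-05 = 9.787e-06 m.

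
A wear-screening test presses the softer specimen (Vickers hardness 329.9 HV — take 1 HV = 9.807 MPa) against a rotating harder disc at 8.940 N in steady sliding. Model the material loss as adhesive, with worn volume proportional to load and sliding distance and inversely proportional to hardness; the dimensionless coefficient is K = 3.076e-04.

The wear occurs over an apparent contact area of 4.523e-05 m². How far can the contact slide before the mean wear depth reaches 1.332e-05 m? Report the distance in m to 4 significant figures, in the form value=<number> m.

value=708.8 m

All arithmetic keeps full float precision. The intermediates are displayed rounded — rounded just once, at 4 significant figures.
Convert: Hardness H = 329.9 HV × 9.807 MPa/HV = 3235 MPa = 3.235e+09 Pa.
Working in SI base units: W = 8.940 N, H = 3.235e+09 Pa, K = 3.076e-04.
Permissible volume V_lim = h_lim·A = 1.332e-05 · 4.523e-05 = 6.025e-10 m³.
Sliding life L = V_lim·H/(K·W) = 6.025e-10 · 3.235e+09 / (3.076e-04 · 8.940) = 708.8 m.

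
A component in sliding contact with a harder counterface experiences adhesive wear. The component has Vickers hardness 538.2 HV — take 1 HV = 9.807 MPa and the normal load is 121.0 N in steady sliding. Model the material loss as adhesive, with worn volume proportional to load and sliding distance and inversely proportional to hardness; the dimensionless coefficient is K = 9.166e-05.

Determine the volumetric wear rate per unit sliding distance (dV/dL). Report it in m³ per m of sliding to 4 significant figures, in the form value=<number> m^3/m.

value=2.101e-12 m^3/m

Every step keeps full precision, and intermediate values are displayed rounded — rounded once at the end, at 4 significant figures.
Hardness H = 538.2 HV × 9.807 MPa/HV = 5278 MPa = 5.278e+09 Pa.
Collected in SI base units: W = 121.0 N, H = 5.278e+09 Pa, K = 9.166e-05.
The wear rate dV/dL = K·W/H: 9.166e-05 · 121.0 / 5.278e+09 = 2.101e-12 m³/m.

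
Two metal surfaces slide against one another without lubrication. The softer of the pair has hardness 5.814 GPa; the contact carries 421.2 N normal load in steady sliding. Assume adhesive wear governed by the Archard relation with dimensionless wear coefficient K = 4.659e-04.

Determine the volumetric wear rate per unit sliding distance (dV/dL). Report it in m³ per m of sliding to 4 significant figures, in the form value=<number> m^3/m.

Shown intermediates are rounded, and every step keeps full float precision; one last rounding to four significant figures.
Convert: Hardness H = 5.814 GPa = 5.814e+09 Pa.
In SI base units: W = 421.2 N, H = 5.814e+09 Pa, K = 4.659e-04.
Volumetric rate dV/dL = K·W/H — distance-free: 4.659e-04 · 421.2 / 5.814e+09 = 3.375e-11 m³/m.

value=3.375e-11 m^3/m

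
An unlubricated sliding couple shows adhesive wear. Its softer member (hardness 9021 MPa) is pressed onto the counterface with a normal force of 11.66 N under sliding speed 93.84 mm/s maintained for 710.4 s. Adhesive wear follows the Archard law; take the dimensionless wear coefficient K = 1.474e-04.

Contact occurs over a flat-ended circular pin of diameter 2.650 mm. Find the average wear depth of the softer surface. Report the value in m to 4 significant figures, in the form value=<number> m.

value=2.303e-06 m

The computation maintains full precision — shown intermediates are rounded. Rounded once at the end to 4 significant digits.
Sliding speed v = 93.84 mm/s = 0.09384 m/s. The distance L = v·t = 0.09384 m/s × 710.4 s = 66.66 m.
Hardness H = 9021 MPa = 9.021e+09 Pa.
Pin diameter d = 2.650 mm = 0.002650 m. Contact area A = π·d²/4 = π·(0.002650 m)²/4 = 5.515e-06 m².
Restated in SI base units: W = 11.66 N, H = 9.021e+09 Pa, K = 1.474e-04.
Apply Archard: V = K·W·L/H = 1.474e-04 · 11.66 · 66.66 / 9.021e+09 = 1.270e-11 m³.
Wear depth h = V/A = 1.270e-11 / 5.515e-06 = 2.303e-06 m.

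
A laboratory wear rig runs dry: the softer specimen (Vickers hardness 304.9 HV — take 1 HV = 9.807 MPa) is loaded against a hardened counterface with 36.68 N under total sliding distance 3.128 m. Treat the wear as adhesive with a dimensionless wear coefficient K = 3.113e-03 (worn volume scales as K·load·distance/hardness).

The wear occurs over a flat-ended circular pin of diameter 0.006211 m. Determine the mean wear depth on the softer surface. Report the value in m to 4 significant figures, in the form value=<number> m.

value=3.942e-06 m

The intermediates are displayed rounded — the computation carries exact precision, and one last rounding, at four significant figures.
Convert: Hardness H = 304.9 HV × 9.807 MPa/HV = 2990 MPa = 2.990e+09 Pa.
Convert: Contact area A = π·d²/4 = π·(0.006211 m)²/4 = 3.030e-05 m².
As SI base values: W = 36.68 N, H = 2.990e+09 Pa, K = 3.113e-03.
Archard volume V = K·W·L/H = 3.113e-03 · 36.68 · 3.128 / 2.990e+09 = 1.194e-10 m³.
Mean wear depth h = V/A = 1.194e-10 / 3.030e-05 = 3.942e-06 m.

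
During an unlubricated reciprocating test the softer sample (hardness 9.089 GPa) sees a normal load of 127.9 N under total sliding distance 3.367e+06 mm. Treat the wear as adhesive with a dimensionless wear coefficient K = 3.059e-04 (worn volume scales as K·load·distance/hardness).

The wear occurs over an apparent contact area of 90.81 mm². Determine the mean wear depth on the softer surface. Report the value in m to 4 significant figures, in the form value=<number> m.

Intermediates are shown rounded — all working math keeps full float precision. Rounded once at the end: four significant digits.
Convert: Distance L = 3.367e+06 mm = 3367 m.
Convert: Hardness H = 9.089 GPa = 9.089e+09 Pa.
Convert: Contact area A = 90.81 mm² = 9.081e-05 m².
As SI base values: W = 127.9 N, H = 9.089e+09 Pa, K = 3.059e-04.
Wear volume V = K·W·L/H = 3.059e-04 · 127.9 · 3367 / 9.089e+09 = 1.449e-08 m³.
Mean wear depth h = V/A = 1.449e-08 / 9.081e-05 = 1.596e-04 m.

value=1.596e-04 m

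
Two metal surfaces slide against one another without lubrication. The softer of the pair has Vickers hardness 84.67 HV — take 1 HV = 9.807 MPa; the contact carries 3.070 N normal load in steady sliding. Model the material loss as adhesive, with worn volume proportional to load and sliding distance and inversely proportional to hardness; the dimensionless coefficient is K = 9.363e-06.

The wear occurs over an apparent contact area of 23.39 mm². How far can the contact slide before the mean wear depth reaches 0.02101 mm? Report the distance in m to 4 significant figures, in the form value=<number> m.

value=1.420e+04 m

The intermediates are printed rounded, and the computation maintains full float precision — a single final rounding to four significant digits.
Hardness H = 84.67 HV × 9.807 MPa/HV = 830.4 MPa = 8.304e+08 Pa.
Contact area A = 23.39 mm² = 2.339e-05 m².
Depth limit h_lim = 0.02101 mm = 2.101e-05 m.
In SI base units: W = 3.070 N, H = 8.304e+08 Pa, K = 9.363e-06.
Allowed volume V_lim = h_lim·A = 2.101e-05 · 2.339e-05 = 4.914e-10 m³.
So the life L = V_lim·H/(K·W) = 4.914e-10 · 8.304e+08 / (9.363e-06 · 3.070) = 1.420e+04 m.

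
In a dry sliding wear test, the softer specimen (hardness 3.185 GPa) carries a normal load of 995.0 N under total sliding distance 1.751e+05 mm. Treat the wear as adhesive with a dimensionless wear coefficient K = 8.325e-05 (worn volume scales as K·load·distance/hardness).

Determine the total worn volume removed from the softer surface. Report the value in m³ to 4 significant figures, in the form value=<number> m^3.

value=4.554e-09 m^3

Intermediate values are shown rounded; each operation keeps full float precision; one final rounding to 4 significant digits.
Total distance L = 1.751e+05 mm = 175.1 m.
Hardness H = 3.185 GPa = 3.185e+09 Pa.
Collected in SI base units: W = 995.0 N, H = 3.185e+09 Pa, K = 8.325e-05.
Wear volume V = K·W·L/H = 8.325e-05 · 995.0 · 175.1 / 3.185e+09 = 4.554e-09 m³.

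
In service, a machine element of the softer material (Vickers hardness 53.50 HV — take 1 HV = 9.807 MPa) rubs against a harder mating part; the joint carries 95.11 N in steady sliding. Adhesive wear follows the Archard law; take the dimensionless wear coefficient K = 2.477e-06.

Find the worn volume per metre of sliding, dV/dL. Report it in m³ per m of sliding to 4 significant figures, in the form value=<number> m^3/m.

The intermediates appear rounded — the computation runs at full precision, and a lone final rounding to four significant digits.
Hardness H = 53.50 HV × 9.807 MPa/HV = 524.7 MPa = 5.247e+08 Pa.
SI base units throughout: W = 95.11 N, H = 5.247e+08 Pa, K = 2.477e-06.
Sliding wear rate dV/dL = K·W/H, per unit distance: 2.477e-06 · 95.11 / 5.247e+08 = 4.490e-13 m³/m.

value=4.490e-13 m^3/m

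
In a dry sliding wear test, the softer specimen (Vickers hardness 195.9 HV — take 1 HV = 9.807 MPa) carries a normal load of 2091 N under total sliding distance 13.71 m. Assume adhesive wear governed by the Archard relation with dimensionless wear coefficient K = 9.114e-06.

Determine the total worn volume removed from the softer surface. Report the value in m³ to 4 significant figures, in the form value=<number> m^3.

The intermediates are shown rounded, and all arithmetic maintains exact precision — rounded once at the end: four significant digits.
Hardness H = 195.9 HV × 9.807 MPa/HV = 1921 MPa = 1.921e+09 Pa.
As SI base values: W = 2091 N, H = 1.921e+09 Pa, K = 9.114e-06.
Volume removed: V = K·W·L/H = 9.114e-06 · 2091 · 13.71 / 1.921e+09 = 1.360e-10 m³.

value=1.360e-10 m^3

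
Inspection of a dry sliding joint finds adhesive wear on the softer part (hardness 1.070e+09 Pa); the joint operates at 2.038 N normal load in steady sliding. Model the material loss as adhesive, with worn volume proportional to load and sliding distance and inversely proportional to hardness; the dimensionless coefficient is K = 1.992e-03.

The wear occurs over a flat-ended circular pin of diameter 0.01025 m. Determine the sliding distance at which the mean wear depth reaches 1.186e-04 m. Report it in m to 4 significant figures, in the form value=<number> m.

Every step carries exact precision — intermediates are shown rounded, and rounded once at the end to four significant figures.
Convert: Contact area A = π·d²/4 = π·(0.01025 m)²/4 = 8.252e-05 m².
As SI base values: W = 2.038 N, H = 1.070e+09 Pa, K = 1.992e-03.
Wearable volume V_lim = h_lim·A = 1.186e-04 · 8.252e-05 = 9.786e-09 m³.
So the life L = V_lim·H/(K·W) = 9.786e-09 · 1.070e+09 / (1.992e-03 · 2.038) = 2579 m.

value=2579 m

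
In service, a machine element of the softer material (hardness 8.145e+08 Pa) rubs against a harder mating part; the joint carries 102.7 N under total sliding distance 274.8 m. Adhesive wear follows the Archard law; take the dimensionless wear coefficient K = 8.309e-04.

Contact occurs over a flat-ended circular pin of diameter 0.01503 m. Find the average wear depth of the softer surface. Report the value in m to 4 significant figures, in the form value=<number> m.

value=1.623e-04 m

The computation runs at full precision. Intermediates are printed rounded — one last rounding: 4 significant figures.
Convert: Contact area A = π·d²/4 = π·(0.01503 m)²/4 = 1.774e-04 m².
Collected in SI base units: W = 102.7 N, H = 8.145e+08 Pa, K = 8.309e-04.
The Archard volume V = K·W·L/H = 8.309e-04 · 102.7 · 274.8 / 8.145e+08 = 2.879e-08 m³.
Mean depth h = V/A = 2.879e-08 / 1.774e-04 = 1.623e-04 m.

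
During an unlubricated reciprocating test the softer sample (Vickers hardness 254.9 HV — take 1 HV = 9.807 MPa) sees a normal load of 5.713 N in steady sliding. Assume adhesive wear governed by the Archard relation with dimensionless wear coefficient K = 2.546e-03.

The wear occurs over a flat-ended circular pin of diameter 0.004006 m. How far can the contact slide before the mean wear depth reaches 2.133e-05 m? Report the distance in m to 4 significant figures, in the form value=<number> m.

Printed values are rounded — all working math runs at full precision — rounded just once: four significant digits.
Hardness H = 254.9 HV × 9.807 MPa/HV = 2500 MPa = 2.500e+09 Pa.
Contact area A = π·d²/4 = π·(0.004006 m)²/4 = 1.260e-05 m².
Restated in SI base units: W = 5.713 N, H = 2.500e+09 Pa, K = 2.546e-03.
Limit volume V_lim = h_lim·A = 2.133e-05 · 1.260e-05 = 2.688e-10 m³.
Thus life L = V_lim·H/(K·W) = 2.688e-10 · 2.500e+09 / (2.546e-03 · 5.713) = 46.20 m.

value=46.20 m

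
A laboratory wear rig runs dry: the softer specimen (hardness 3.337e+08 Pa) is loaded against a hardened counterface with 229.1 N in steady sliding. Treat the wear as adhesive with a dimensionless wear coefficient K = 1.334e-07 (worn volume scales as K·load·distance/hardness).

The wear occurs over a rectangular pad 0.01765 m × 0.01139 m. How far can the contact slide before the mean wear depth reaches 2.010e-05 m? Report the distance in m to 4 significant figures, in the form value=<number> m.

value=4.412e+04 m

Intermediate values are printed rounded — the algebra maintains full float precision — one last rounding to four significant figures.
Convert: Contact area A = 0.01765 m × 0.01139 m = 2.010e-04 m².
Working in SI base units: W = 229.1 N, H = 3.337e+08 Pa, K = 1.334e-07.
Limit volume V_lim = h_lim·A = 2.010e-05 · 2.010e-04 = 4.041e-09 m³.
Inverting, life L = V_lim·H/(K·W) = 4.041e-09 · 3.337e+08 / (1.334e-07 · 229.1) = 4.412e+04 m.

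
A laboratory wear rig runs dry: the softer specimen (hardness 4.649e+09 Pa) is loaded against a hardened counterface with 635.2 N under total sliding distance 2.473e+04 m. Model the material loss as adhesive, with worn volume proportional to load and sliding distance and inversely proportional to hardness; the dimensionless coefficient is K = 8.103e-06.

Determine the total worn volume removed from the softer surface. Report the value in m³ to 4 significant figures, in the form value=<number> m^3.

All arithmetic holds full float precision; intermediates are printed rounded. Rounded just once, at 4 significant digits.
In SI base units: W = 635.2 N, H = 4.649e+09 Pa, K = 8.103e-06.
Apply Archard: V = K·W·L/H = 8.103e-06 · 635.2 · 2.473e+04 / 4.649e+09 = 2.738e-08 m³.

value=2.738e-08 m^3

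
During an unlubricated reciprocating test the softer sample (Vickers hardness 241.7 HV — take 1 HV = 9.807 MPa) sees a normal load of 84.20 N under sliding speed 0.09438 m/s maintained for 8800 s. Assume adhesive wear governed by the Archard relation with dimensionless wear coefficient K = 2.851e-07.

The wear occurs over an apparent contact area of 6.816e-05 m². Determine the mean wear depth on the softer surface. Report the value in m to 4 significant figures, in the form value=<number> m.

Intermediate values appear rounded — the computation holds full float precision, and one last rounding to four significant digits.
The distance L = v·t = 0.09438 m/s × 8800 s = 830.5 m.
Hardness H = 241.7 HV × 9.807 MPa/HV = 2370 MPa = 2.370e+09 Pa.
Restated in SI base units: W = 84.20 N, H = 2.370e+09 Pa, K = 2.851e-07.
Volume removed: V = K·W·L/H = 2.851e-07 · 84.20 · 830.5 / 2.370e+09 = 8.411e-12 m³.
Mean depth h = V/A = 8.411e-12 / 6.816e-05 = 1.234e-07 m.

value=1.234e-07 m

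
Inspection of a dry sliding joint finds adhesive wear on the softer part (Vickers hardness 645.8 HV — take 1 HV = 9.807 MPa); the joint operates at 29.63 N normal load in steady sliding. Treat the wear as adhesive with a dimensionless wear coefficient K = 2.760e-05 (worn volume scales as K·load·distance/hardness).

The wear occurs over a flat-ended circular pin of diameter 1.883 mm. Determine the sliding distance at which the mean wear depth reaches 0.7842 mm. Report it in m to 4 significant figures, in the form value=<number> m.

value=1.691e+04 m

The intermediates are displayed rounded; all working math carries full float precision, and one final rounding: four significant digits.
Hardness H = 645.8 HV × 9.807 MPa/HV = 6333 MPa = 6.333e+09 Pa.
Pin diameter d = 1.883 mm = 0.001883 m. Contact area A = π·d²/4 = π·(0.001883 m)²/4 = 2.785e-06 m².
Depth limit h_lim = 0.7842 mm = 7.842e-04 m.
SI base units throughout: W = 29.63 N, H = 6.333e+09 Pa, K = 2.760e-05.
Wearable volume V_lim = h_lim·A = 7.842e-04 · 2.785e-06 = 2.184e-09 m³.
Life L = V_lim·H/(K·W) = 2.184e-09 · 6.333e+09 / (2.760e-05 · 29.63) = 1.691e+04 m.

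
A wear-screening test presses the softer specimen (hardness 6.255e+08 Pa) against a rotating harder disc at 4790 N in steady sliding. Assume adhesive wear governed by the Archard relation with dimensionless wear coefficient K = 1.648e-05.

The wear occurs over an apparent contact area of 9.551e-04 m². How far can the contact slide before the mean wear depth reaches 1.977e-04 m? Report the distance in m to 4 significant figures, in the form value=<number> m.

All arithmetic carries full precision — quoted intermediates are rounded. Rounded just once to 4 significant digits.
As SI base values: W = 4790 N, H = 6.255e+08 Pa, K = 1.648e-05.
At the depth limit, V_lim = h_lim·A = 1.977e-04 · 9.551e-04 = 1.888e-07 m³.
Thus life L = V_lim·H/(K·W) = 1.888e-07 · 6.255e+08 / (1.648e-05 · 4790) = 1496 m.

value=1496 m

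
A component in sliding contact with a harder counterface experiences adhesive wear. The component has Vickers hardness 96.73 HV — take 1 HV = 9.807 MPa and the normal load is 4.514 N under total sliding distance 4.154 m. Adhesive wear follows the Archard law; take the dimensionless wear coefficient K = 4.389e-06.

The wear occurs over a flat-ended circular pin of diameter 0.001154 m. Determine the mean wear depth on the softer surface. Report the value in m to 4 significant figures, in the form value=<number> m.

The algebra maintains exact precision. Intermediates are shown rounded — rounded once at the end, at 4 significant digits.
Hardness H = 96.73 HV × 9.807 MPa/HV = 948.6 MPa = 9.486e+08 Pa.
Contact area A = π·d²/4 = π·(0.001154 m)²/4 = 1.046e-06 m².
Expressed in SI base units: W = 4.514 N, H = 9.486e+08 Pa, K = 4.389e-06.
Worn volume V = K·W·L/H = 4.389e-06 · 4.514 · 4.154 / 9.486e+08 = 8.676e-14 m³.
Depth of wear h = V/A = 8.676e-14 / 1.046e-06 = 8.295e-08 m.

value=8.295e-08 m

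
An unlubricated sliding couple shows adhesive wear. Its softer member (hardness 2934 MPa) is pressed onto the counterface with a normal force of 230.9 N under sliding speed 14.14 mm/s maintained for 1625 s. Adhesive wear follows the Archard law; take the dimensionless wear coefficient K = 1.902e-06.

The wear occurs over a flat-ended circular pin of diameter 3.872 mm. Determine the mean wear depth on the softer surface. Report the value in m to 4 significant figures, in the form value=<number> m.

The algebra runs at exact precision — intermediates are shown rounded — rounded once at the end, at four significant figures.
Convert: Sliding speed v = 14.14 mm/s = 0.01414 m/s. Path length L = v·t = 0.01414 m/s × 1625 s = 22.98 m.
Convert: Hardness H = 2934 MPa = 2.934e+09 Pa.
Convert: Pin diameter d = 3.872 mm = 0.003872 m. Contact area A = π·d²/4 = π·(0.003872 m)²/4 = 1.177e-05 m².
Restated in SI base units: W = 230.9 N, H = 2.934e+09 Pa, K = 1.902e-06.
Archard relation: V = K·W·L/H = 1.902e-06 · 230.9 · 22.98 / 2.934e+09 = 3.439e-12 m³.
Mean depth h = V/A = 3.439e-12 / 1.177e-05 = 2.921e-07 m.

value=2.921e-07 m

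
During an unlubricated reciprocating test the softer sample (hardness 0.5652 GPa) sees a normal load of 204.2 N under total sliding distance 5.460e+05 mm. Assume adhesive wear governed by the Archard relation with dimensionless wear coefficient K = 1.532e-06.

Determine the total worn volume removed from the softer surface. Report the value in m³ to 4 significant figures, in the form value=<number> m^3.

Intermediate values are shown rounded — all working math carries exact precision; a lone final rounding: four significant figures.
The distance L = 5.460e+05 mm = 546.0 m.
Hardness H = 0.5652 GPa = 5.652e+08 Pa.
In SI base units, W = 204.2 N, H = 5.652e+08 Pa, K = 1.532e-06.
Worn volume V = K·W·L/H = 1.532e-06 · 204.2 · 546.0 / 5.652e+08 = 3.022e-10 m³.

value=3.022e-10 m^3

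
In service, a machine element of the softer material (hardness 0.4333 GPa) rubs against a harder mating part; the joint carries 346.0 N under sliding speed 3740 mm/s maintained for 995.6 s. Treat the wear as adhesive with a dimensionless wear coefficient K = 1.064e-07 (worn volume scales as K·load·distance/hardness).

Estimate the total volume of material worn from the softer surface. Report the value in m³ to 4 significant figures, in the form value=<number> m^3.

Each operation maintains full float precision. Intermediates are printed rounded, and one last rounding: four significant figures.
Sliding speed v = 3740 mm/s = 3.740 m/s. Distance covered L = v·t = 3.740 m/s × 995.6 s = 3724 m.
Hardness H = 0.4333 GPa = 4.333e+08 Pa.
Working in SI base units: W = 346.0 N, H = 4.333e+08 Pa, K = 1.064e-07.
Archard volume V = K·W·L/H = 1.064e-07 · 346.0 · 3724 / 4.333e+08 = 3.164e-10 m³.

value=3.164e-10 m^3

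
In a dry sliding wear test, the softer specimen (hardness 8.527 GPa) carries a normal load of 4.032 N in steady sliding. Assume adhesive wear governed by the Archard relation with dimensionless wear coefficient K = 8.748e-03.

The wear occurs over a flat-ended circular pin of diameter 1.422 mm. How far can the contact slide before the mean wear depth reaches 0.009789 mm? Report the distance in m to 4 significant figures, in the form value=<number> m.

value=3.758 m

All working math maintains full precision, and the intermediates are displayed rounded; rounded just once, at 4 significant digits.
Hardness H = 8.527 GPa = 8.527e+09 Pa.
Pin diameter d = 1.422 mm = 0.001422 m. Contact area A = π·d²/4 = π·(0.001422 m)²/4 = 1.588e-06 m².
Depth limit h_lim = 0.009789 mm = 9.789e-06 m.
SI base units throughout: W = 4.032 N, H = 8.527e+09 Pa, K = 8.748e-03.
Permissible volume V_lim = h_lim·A = 9.789e-06 · 1.588e-06 = 1.555e-11 m³.
Inverting, life L = V_lim·H/(K·W) = 1.555e-11 · 8.527e+09 / (8.748e-03 · 4.032) = 3.758 m.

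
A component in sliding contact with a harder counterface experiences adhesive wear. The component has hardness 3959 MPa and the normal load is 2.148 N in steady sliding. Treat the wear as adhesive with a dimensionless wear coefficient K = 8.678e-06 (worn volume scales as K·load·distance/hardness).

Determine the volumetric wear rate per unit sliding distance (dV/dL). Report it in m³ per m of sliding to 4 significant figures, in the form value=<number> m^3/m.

value=4.708e-15 m^3/m

All arithmetic maintains exact precision. Intermediate values are printed rounded — one last rounding to 4 significant figures.
Hardness H = 3959 MPa = 3.959e+09 Pa.
Working in SI base units: W = 2.148 N, H = 3.959e+09 Pa, K = 8.678e-06.
The wear rate dV/dL = K·W/H — distance-free: 8.678e-06 · 2.148 / 3.959e+09 = 4.708e-15 m³/m.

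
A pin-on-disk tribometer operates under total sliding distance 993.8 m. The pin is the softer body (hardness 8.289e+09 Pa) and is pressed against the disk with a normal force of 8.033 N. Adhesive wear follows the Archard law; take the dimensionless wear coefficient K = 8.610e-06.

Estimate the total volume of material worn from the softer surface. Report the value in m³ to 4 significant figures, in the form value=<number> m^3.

The algebra holds full float precision — intermediate values are displayed rounded. Rounded once at the end: four significant figures.
Collected in SI base units: W = 8.033 N, H = 8.289e+09 Pa, K = 8.610e-06.
By Archard's law, V = K·W·L/H = 8.610e-06 · 8.033 · 993.8 / 8.289e+09 = 8.292e-12 m³.

value=8.292e-12 m^3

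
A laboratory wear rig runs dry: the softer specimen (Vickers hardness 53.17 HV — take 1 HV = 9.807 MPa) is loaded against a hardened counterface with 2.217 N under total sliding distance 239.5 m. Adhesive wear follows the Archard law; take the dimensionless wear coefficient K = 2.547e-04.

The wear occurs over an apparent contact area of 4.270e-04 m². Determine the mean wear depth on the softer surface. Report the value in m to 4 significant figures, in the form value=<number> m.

The intermediates appear rounded. The computation maintains full float precision, and rounded just once to four significant digits.
Convert: Hardness H = 53.17 HV × 9.807 MPa/HV = 521.4 MPa = 5.214e+08 Pa.
Restated in SI base units: W = 2.217 N, H = 5.214e+08 Pa, K = 2.547e-04.
By Archard's law, V = K·W·L/H = 2.547e-04 · 2.217 · 239.5 / 5.214e+08 = 2.594e-10 m³.
Depth h = V/A = 2.594e-10 / 4.270e-04 = 6.074e-07 m.

value=6.074e-07 m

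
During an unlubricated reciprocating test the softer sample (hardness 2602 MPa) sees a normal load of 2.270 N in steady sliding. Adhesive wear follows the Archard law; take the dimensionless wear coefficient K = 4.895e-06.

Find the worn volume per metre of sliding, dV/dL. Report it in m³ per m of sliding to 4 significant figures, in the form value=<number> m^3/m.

Intermediate values are displayed rounded. The computation runs at exact precision — a lone final rounding, at 4 significant digits.
Hardness H = 2602 MPa = 2.602e+09 Pa.
In SI base units: W = 2.270 N, H = 2.602e+09 Pa, K = 4.895e-06.
Wear rate dV/dL = K·W/H: 4.895e-06 · 2.270 / 2.602e+09 = 4.270e-15 m³/m.

value=4.270e-15 m^3/m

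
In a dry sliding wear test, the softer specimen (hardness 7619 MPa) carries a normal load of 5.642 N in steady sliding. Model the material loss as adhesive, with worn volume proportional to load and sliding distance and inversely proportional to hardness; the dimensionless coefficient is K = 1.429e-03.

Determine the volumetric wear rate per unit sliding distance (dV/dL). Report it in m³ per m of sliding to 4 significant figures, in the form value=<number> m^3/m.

value=1.058e-12 m^3/m

Intermediates are displayed rounded. All arithmetic keeps full precision — a lone final rounding, at four significant figures.
Hardness H = 7619 MPa = 7.619e+09 Pa.
SI base units throughout: W = 5.642 N, H = 7.619e+09 Pa, K = 1.429e-03.
Volumetric rate dV/dL = K·W/H: 1.429e-03 · 5.642 / 7.619e+09 = 1.058e-12 m³/m.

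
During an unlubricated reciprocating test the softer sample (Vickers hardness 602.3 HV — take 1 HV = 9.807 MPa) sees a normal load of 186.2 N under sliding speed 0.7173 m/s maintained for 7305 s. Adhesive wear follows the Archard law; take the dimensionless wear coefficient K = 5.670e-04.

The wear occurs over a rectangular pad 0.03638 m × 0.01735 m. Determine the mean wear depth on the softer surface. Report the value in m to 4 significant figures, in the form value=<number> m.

Intermediate values are shown rounded — every step holds full precision. Rounded just once: four significant figures.
Convert: Distance L = v·t = 0.7173 m/s × 7305 s = 5240 m.
Convert: Hardness H = 602.3 HV × 9.807 MPa/HV = 5907 MPa = 5.907e+09 Pa.
Convert: Contact area A = 0.03638 m × 0.01735 m = 6.312e-04 m².
SI base units throughout: W = 186.2 N, H = 5.907e+09 Pa, K = 5.670e-04.
Volume removed: V = K·W·L/H = 5.670e-04 · 186.2 · 5240 / 5.907e+09 = 9.366e-08 m³.
Mean wear depth h = V/A = 9.366e-08 / 6.312e-04 = 1.484e-04 m.

value=1.484e-04 m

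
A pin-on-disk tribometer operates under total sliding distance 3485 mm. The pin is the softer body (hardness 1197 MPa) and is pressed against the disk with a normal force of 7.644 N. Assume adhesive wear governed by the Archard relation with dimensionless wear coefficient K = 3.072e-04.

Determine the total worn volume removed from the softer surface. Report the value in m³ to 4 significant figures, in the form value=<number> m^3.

value=6.837e-12 m^3

All working math keeps full float precision. The intermediates appear rounded; rounded once at the end to four significant digits.
Convert: Path length L = 3485 mm = 3.485 m.
Convert: Hardness H = 1197 MPa = 1.197e+09 Pa.
Expressed in SI base units: W = 7.644 N, H = 1.197e+09 Pa, K = 3.072e-04.
By Archard's law, V = K·W·L/H = 3.072e-04 · 7.644 · 3.485 / 1.197e+09 = 6.837e-12 m³.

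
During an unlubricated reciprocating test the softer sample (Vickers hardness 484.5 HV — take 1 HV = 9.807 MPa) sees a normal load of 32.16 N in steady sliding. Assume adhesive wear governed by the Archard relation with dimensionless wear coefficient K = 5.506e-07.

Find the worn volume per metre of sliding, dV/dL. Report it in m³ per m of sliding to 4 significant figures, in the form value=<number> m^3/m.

value=3.727e-15 m^3/m

Each operation runs at full float precision; the intermediates are displayed rounded, and a single final rounding to 4 significant digits.
Hardness H = 484.5 HV × 9.807 MPa/HV = 4751 MPa = 4.751e+09 Pa.
Collected in SI base units: W = 32.16 N, H = 4.751e+09 Pa, K = 5.506e-07.
Wear rate dV/dL = K·W/H, per unit distance: 5.506e-07 · 32.16 / 4.751e+09 = 3.727e-15 m³/m.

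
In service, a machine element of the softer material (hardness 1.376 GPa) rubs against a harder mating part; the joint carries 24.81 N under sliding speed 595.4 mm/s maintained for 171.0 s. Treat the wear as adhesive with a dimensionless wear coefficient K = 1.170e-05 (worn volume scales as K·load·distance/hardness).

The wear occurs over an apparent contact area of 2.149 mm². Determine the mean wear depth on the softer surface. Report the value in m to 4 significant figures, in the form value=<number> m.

The computation maintains full precision. The intermediates are printed rounded; a single final rounding, at 4 significant figures.
Convert: Sliding speed v = 595.4 mm/s = 0.5954 m/s. The distance L = v·t = 0.5954 m/s × 171.0 s = 101.8 m.
Convert: Hardness H = 1.376 GPa = 1.376e+09 Pa.
Convert: Contact area A = 2.149 mm² = 2.149e-06 m².
In SI base units, W = 24.81 N, H = 1.376e+09 Pa, K = 1.170e-05.
By Archard's law, V = K·W·L/H = 1.170e-05 · 24.81 · 101.8 / 1.376e+09 = 2.148e-11 m³.
Average depth h = V/A = 2.148e-11 / 2.149e-06 = 9.995e-06 m.

value=9.995e-06 m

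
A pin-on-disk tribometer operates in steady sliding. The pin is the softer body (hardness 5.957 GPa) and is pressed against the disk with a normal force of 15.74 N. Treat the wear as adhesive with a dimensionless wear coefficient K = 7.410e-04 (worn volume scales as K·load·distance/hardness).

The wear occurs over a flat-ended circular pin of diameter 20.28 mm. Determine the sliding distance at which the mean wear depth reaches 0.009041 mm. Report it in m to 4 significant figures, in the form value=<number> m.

Every step keeps full float precision — the intermediates are shown rounded; one final rounding to 4 significant digits.
Hardness H = 5.957 GPa = 5.957e+09 Pa.
Pin diameter d = 20.28 mm = 0.02028 m. Contact area A = π·d²/4 = π·(0.02028 m)²/4 = 3.230e-04 m².
Depth limit h_lim = 0.009041 mm = 9.041e-06 m.
Collected in SI base units: W = 15.74 N, H = 5.957e+09 Pa, K = 7.410e-04.
Permissible volume V_lim = h_lim·A = 9.041e-06 · 3.230e-04 = 2.920e-09 m³.
Inverting, life L = V_lim·H/(K·W) = 2.920e-09 · 5.957e+09 / (7.410e-04 · 15.74) = 1492 m.

value=1492 m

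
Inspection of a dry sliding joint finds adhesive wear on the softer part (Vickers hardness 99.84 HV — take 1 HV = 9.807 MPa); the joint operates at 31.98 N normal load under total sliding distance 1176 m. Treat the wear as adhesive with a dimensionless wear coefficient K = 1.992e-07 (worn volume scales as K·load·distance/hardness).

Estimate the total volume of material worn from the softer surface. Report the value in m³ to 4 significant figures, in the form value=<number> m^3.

value=7.651e-12 m^3

Intermediate values are printed rounded — the algebra holds full float precision, and one last rounding: 4 significant digits.
Hardness H = 99.84 HV × 9.807 MPa/HV = 979.1 MPa = 9.791e+08 Pa.
In SI base units: W = 31.98 N, H = 9.791e+08 Pa, K = 1.992e-07.
Archard relation: V = K·W·L/H = 1.992e-07 · 31.98 · 1176 / 9.791e+08 = 7.651e-12 m³.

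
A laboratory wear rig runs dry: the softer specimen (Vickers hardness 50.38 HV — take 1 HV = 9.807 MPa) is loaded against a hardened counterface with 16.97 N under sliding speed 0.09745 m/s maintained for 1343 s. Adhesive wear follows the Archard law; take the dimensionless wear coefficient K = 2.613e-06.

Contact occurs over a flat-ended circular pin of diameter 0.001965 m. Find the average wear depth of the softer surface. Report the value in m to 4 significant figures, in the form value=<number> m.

Intermediate values appear rounded, and the computation carries full precision — a lone final rounding: four significant digits.
Convert: Distance covered L = v·t = 0.09745 m/s × 1343 s = 130.9 m.
Convert: Hardness H = 50.38 HV × 9.807 MPa/HV = 494.1 MPa = 4.941e+08 Pa.
Convert: Contact area A = π·d²/4 = π·(0.001965 m)²/4 = 3.033e-06 m².
In SI base units: W = 16.97 N, H = 4.941e+08 Pa, K = 2.613e-06.
Wear volume V = K·W·L/H = 2.613e-06 · 16.97 · 130.9 / 4.941e+08 = 1.175e-11 m³.
Average depth h = V/A = 1.175e-11 / 3.033e-06 = 3.873e-06 m.

value=3.873e-06 m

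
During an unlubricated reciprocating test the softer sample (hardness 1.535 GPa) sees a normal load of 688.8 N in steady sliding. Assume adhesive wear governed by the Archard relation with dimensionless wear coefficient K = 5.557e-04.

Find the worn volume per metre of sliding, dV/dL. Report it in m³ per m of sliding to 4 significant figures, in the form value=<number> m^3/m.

value=2.494e-10 m^3/m

The computation keeps exact precision — shown intermediates are rounded — a lone final rounding to four significant figures.
Hardness H = 1.535 GPa = 1.535e+09 Pa.
Working in SI base units: W = 688.8 N, H = 1.535e+09 Pa, K = 5.557e-04.
Volumetric rate dV/dL = K·W/H: 5.557e-04 · 688.8 / 1.535e+09 = 2.494e-10 m³/m.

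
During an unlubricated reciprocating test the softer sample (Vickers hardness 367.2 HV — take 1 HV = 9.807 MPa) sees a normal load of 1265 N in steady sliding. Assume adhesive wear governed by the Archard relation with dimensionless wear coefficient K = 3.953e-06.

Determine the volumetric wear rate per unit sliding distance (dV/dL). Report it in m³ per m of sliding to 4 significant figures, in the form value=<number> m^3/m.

value=1.389e-12 m^3/m

Every step runs at full float precision, and intermediates appear rounded. Rounded once at the end to four significant figures.
Convert: Hardness H = 367.2 HV × 9.807 MPa/HV = 3601 MPa = 3.601e+09 Pa.
In SI base units, W = 1265 N, H = 3.601e+09 Pa, K = 3.953e-06.
Volumetric rate dV/dL = K·W/H: 3.953e-06 · 1265 / 3.601e+09 = 1.389e-12 m³/m.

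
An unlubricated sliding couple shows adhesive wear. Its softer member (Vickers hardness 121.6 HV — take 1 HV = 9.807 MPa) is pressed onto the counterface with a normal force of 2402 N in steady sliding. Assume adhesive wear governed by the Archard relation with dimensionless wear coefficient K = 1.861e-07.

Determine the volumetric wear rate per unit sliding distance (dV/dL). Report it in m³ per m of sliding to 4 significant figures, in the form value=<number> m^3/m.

Printed values are rounded — each operation holds full float precision — rounded once at the end, at four significant digits.
Hardness H = 121.6 HV × 9.807 MPa/HV = 1193 MPa = 1.193e+09 Pa.
Expressed in SI base units: W = 2402 N, H = 1.193e+09 Pa, K = 1.861e-07.
Volumetric rate dV/dL = K·W/H, so: 1.861e-07 · 2402 / 1.193e+09 = 3.748e-13 m³/m.

value=3.748e-13 m^3/m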